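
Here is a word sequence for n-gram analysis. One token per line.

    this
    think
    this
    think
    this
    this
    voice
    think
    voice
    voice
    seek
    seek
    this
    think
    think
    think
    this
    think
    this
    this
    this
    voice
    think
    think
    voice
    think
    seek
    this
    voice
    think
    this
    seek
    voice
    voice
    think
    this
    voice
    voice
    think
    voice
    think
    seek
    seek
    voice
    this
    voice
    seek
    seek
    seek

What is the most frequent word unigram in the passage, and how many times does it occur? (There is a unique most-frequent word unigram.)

Unigram frequencies (highest first):
  think: 14
  this: 13
  voice: 13
  seek: 9

"think", 14 times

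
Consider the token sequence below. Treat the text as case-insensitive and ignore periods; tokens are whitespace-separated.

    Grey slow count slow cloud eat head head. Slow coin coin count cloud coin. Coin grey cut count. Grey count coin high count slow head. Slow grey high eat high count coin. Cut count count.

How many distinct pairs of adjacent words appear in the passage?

28

35 tokens → 34 bigram windows in total.
Repeated bigrams (each contributes count−1 duplicates):
  coin coin: 2
  count coin: 2
  count slow: 2
  cut count: 2
  head slow: 2
  high count: 2
6 duplicate windows → 34 − 6 = 28 distinct.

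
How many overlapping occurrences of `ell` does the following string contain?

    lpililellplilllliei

1

Sliding a length-3 window over the 19 characters (17 positions):
  position 7–9: ell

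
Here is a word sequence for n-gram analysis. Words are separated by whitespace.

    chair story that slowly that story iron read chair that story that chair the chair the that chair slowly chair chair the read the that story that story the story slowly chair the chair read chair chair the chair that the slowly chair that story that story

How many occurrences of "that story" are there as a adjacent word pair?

Scanning the 46 overlapping bigram windows for "that story":
  position 5–6: that story
  position 10–11: that story
  position 25–26: that story
  position 27–28: that story
  position 44–45: that story
  position 46–47: that story

6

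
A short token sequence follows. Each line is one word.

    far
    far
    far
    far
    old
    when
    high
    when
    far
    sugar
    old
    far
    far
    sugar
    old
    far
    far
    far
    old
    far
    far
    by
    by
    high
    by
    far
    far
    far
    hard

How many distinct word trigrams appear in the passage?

19

29 tokens → 27 trigram windows in total.
Repeated trigrams (each contributes count−1 duplicates):
  far far far: 4
  old far far: 3
  far far old: 2
  far sugar old: 2
  sugar old far: 2
8 duplicate windows → 27 − 8 = 19 distinct.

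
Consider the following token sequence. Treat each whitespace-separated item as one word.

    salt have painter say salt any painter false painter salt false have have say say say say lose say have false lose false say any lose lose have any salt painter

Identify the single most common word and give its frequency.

"say", 7 times

Unigram frequencies (highest first):
  say: 7
  have: 5
  salt: 4
  painter: 4
  false: 4
  lose: 4
  … (1 more, each ≤ 3)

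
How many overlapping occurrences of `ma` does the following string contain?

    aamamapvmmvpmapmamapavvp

5

Sliding a length-2 window over the 24 characters (23 positions):
  position 3–4: ma
  position 5–6: ma
  position 13–14: ma
  position 16–17: ma
  position 18–19: ma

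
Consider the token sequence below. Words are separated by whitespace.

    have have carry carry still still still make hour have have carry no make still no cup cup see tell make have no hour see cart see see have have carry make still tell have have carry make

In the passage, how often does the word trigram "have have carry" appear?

Scanning the 36 overlapping trigram windows for "have have carry":
  position 1–3: have have carry
  position 10–12: have have carry
  position 29–31: have have carry
  position 35–37: have have carry

4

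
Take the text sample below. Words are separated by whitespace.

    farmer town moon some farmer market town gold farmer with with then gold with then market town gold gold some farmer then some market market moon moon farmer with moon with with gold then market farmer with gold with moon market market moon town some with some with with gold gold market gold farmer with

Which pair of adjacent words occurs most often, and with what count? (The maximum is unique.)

Bigram frequencies (highest first):
  farmer with: 4
  with with: 3
  with gold: 3
  some farmer: 2
  market town: 2
  town gold: 2
  … (29 more, each ≤ 2)

"farmer with", 4 times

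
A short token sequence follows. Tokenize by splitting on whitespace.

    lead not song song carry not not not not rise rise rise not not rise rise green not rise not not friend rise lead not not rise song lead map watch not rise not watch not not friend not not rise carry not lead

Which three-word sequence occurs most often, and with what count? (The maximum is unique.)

"not not rise", 4 times

Trigram frequencies (highest first):
  not not rise: 4
  not not not: 2
  not rise rise: 2
  rise not not: 2
  not rise not: 2
  not not friend: 2
  … (28 more, each ≤ 1)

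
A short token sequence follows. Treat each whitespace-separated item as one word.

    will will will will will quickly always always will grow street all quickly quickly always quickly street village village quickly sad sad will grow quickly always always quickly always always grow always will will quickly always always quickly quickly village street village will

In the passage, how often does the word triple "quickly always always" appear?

Scanning the 41 overlapping trigram windows for "quickly always always":
  position 6–8: quickly always always
  position 25–27: quickly always always
  position 28–30: quickly always always
  position 35–37: quickly always always

4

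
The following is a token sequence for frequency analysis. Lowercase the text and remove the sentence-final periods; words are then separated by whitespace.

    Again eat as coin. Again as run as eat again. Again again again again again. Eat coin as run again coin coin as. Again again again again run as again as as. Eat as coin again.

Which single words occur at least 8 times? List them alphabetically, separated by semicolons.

again; as

Unigram counts meeting the condition (at least 8 times):
  again: 15
  as: 9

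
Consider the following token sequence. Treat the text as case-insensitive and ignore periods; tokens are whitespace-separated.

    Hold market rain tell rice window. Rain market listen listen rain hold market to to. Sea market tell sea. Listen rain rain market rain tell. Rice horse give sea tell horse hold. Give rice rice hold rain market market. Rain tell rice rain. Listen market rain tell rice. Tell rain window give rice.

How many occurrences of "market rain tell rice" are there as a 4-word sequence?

Scanning the 50 overlapping 4-gram windows for "market rain tell rice":
  position 2–5: market rain tell rice
  position 23–26: market rain tell rice
  position 39–42: market rain tell rice
  position 45–48: market rain tell rice

4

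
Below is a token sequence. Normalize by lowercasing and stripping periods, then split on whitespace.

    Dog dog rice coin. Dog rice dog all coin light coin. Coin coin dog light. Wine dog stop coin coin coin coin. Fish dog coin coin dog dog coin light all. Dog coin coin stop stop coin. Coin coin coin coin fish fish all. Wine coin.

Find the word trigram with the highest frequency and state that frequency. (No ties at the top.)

"coin coin coin", 6 times

Trigram frequencies (highest first):
  coin coin coin: 6
  coin coin dog: 2
  stop coin coin: 2
  coin coin fish: 2
  dog coin coin: 2
  dog dog rice: 1
  … (29 more, each ≤ 1)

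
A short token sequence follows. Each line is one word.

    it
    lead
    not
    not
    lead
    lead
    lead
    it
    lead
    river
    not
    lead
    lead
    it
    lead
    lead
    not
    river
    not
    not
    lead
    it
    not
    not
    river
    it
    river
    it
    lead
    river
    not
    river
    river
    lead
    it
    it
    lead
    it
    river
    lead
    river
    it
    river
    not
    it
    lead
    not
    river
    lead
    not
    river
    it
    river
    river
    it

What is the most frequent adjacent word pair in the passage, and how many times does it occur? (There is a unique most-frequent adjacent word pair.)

Bigram frequencies (highest first):
  it lead: 6
  lead it: 5
  not river: 5
  river it: 5
  lead not: 4
  lead lead: 4
  … (10 more, each ≤ 4)

"it lead", 6 times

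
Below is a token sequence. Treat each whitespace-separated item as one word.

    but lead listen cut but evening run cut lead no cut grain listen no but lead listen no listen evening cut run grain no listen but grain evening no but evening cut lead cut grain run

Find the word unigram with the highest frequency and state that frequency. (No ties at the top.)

"cut", 6 times

Unigram frequencies (highest first):
  cut: 6
  but: 5
  listen: 5
  no: 5
  lead: 4
  evening: 4
  … (2 more, each ≤ 4)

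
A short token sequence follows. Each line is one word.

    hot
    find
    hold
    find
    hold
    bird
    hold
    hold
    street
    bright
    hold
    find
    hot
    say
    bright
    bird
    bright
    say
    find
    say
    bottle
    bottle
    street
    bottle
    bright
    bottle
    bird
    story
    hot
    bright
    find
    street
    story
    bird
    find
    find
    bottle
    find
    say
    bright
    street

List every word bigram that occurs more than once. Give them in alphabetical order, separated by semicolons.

Bigram counts meeting the condition (more than once):
  find hold: 2
  find say: 2
  hold find: 2
  say bright: 2

find hold; find say; hold find; say bright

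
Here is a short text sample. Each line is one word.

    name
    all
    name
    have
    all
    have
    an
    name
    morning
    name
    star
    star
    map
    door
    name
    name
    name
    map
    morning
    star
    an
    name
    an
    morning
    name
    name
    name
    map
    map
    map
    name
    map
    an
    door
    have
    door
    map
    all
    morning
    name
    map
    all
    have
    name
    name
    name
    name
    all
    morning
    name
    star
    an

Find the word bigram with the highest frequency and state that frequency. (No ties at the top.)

"name name", 7 times

Bigram frequencies (highest first):
  name name: 7
  morning name: 4
  name map: 4
  name all: 2
  all have: 2
  an name: 2
  … (25 more, each ≤ 2)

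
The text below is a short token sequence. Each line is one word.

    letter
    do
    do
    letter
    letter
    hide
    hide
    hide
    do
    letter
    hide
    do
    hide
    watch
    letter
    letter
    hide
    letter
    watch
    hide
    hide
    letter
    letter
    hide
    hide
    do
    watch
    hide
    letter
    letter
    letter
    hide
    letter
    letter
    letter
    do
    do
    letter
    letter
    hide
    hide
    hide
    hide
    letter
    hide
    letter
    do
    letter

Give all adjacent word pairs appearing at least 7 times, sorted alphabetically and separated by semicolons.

hide hide; letter hide; letter letter

Bigram counts meeting the condition (at least 7 times):
  hide hide: 7
  letter hide: 7
  letter letter: 8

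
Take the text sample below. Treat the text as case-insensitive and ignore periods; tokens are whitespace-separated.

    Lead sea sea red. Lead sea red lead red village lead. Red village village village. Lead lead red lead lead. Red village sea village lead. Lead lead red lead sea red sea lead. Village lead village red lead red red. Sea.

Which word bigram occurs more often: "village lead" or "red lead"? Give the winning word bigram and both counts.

"village lead": 4 occurrences
"red lead": 5 occurrences

"red lead" (5 vs 4)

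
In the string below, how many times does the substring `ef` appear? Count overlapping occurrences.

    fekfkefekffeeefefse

Sliding a length-2 window over the 19 characters (18 positions):
  position 6–7: ef
  position 14–15: ef
  position 16–17: ef

3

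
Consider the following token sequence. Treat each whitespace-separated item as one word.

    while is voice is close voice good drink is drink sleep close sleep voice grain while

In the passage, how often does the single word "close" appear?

Scanning the 16 tokens for "close":
  position 5: close
  position 12: close

2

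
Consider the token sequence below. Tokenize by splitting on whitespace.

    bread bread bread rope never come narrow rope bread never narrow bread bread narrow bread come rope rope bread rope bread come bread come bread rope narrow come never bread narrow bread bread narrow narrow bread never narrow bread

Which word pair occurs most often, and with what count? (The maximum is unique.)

"narrow bread", 5 times

Bigram frequencies (highest first):
  narrow bread: 5
  bread bread: 4
  bread rope: 3
  rope bread: 3
  bread narrow: 3
  bread come: 3
  … (14 more, each ≤ 2)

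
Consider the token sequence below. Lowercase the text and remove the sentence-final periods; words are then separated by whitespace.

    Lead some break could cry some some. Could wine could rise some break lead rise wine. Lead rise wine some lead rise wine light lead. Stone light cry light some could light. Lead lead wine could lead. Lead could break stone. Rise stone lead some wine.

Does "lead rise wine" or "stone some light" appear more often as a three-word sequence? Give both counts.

"lead rise wine": 3 occurrences
"stone some light": 0 occurrences

"lead rise wine" (3 vs 0)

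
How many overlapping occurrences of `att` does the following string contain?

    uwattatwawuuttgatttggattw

Sliding a length-3 window over the 25 characters (23 positions):
  position 3–5: att
  position 16–18: att
  position 22–24: att

3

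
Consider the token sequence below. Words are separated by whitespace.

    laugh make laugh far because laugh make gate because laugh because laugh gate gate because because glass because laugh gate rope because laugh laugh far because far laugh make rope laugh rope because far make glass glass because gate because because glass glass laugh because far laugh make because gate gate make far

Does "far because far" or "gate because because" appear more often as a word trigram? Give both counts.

"far because far": 1 occurrence
"gate because because": 2 occurrences

"gate because because" (2 vs 1)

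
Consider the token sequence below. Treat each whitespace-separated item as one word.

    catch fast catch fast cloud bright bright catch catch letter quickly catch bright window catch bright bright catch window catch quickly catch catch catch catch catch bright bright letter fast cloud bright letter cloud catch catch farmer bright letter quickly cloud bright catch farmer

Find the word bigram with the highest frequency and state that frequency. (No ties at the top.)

"catch catch", 6 times

Bigram frequencies (highest first):
  catch catch: 6
  cloud bright: 3
  bright bright: 3
  bright catch: 3
  catch bright: 3
  bright letter: 3
  … (16 more, each ≤ 2)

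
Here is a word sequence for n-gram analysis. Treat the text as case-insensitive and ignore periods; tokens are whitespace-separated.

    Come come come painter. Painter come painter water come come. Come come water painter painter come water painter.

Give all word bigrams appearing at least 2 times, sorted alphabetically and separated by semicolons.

come come; come painter; come water; painter come; painter painter; water painter

Bigram counts meeting the condition (at least 2 times):
  come come: 5
  come painter: 2
  come water: 2
  painter come: 2
  painter painter: 2
  water painter: 2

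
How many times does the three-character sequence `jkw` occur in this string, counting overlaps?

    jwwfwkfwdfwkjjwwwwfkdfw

0

Sliding a length-3 window over the 23 characters (21 positions):
  (no match at any position)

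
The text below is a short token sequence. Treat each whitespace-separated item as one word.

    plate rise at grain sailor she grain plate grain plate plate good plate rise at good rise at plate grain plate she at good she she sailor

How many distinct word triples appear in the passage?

23

27 tokens → 25 trigram windows in total.
Repeated trigrams (each contributes count−1 duplicates):
  plate grain plate: 2
  plate rise at: 2
2 duplicate windows → 25 − 2 = 23 distinct.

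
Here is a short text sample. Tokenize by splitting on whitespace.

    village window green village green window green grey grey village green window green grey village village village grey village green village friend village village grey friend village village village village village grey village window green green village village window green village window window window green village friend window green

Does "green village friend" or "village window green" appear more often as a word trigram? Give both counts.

"village window green" (3 vs 2)

"green village friend": 2 occurrences
"village window green": 3 occurrences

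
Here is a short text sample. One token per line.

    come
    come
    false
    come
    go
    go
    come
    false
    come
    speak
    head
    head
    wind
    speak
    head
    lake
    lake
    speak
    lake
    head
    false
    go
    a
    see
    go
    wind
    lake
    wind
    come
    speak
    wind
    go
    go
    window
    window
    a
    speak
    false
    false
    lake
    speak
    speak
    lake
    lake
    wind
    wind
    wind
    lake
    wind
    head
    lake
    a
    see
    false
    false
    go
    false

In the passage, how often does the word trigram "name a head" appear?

0

Scanning the 55 overlapping trigram windows for "name a head":
  (none found)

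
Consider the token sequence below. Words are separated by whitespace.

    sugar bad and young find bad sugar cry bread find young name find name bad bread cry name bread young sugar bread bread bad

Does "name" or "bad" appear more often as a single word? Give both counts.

"bad" (4 vs 3)

"name": 3 occurrences
"bad": 4 occurrences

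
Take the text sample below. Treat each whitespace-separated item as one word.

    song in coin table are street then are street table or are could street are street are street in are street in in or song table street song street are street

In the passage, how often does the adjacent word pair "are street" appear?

6

Scanning the 30 overlapping bigram windows for "are street":
  position 5–6: are street
  position 8–9: are street
  position 15–16: are street
  position 17–18: are street
  position 20–21: are street
  position 30–31: are street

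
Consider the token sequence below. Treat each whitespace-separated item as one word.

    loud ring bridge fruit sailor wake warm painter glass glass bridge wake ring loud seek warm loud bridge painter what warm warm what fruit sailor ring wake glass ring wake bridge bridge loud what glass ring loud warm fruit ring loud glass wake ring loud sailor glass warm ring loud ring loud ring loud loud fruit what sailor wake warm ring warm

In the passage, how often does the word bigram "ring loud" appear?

Scanning the 61 overlapping bigram windows for "ring loud":
  position 13–14: ring loud
  position 36–37: ring loud
  position 40–41: ring loud
  position 44–45: ring loud
  position 49–50: ring loud
  position 51–52: ring loud
  position 53–54: ring loud

7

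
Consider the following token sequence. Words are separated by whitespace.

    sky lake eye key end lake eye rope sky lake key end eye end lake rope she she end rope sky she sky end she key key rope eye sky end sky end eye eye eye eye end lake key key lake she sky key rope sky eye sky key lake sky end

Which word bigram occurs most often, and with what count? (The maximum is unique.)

Bigram frequencies (highest first):
  sky end: 4
  end lake: 3
  rope sky: 3
  eye eye: 3
  sky lake: 2
  lake eye: 2
  … (25 more, each ≤ 2)

"sky end", 4 times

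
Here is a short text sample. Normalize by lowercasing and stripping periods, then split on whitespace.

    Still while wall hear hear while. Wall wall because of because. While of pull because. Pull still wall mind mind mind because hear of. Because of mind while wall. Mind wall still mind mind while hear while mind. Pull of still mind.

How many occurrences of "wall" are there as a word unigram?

6

Scanning the 42 tokens for "wall":
  position 3: wall
  position 7: wall
  position 8: wall
  position 18: wall
  position 29: wall
  position 31: wall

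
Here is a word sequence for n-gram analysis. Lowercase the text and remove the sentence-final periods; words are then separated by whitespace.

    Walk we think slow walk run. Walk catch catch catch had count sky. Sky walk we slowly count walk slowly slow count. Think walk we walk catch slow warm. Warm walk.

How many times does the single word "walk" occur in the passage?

8

Scanning the 31 tokens for "walk":
  position 1: walk
  position 5: walk
  position 7: walk
  position 15: walk
  position 19: walk
  position 24: walk
  position 26: walk
  position 31: walk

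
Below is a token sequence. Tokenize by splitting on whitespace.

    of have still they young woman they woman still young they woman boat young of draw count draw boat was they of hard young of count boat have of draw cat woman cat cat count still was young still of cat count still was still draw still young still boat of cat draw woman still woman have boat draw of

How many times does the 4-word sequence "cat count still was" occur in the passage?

Scanning the 57 overlapping 4-gram windows for "cat count still was":
  position 34–37: cat count still was
  position 41–44: cat count still was

2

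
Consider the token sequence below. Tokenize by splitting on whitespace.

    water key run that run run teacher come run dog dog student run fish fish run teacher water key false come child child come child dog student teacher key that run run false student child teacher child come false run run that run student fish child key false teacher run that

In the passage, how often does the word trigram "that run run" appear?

2

Scanning the 49 overlapping trigram windows for "that run run":
  position 4–6: that run run
  position 30–32: that run run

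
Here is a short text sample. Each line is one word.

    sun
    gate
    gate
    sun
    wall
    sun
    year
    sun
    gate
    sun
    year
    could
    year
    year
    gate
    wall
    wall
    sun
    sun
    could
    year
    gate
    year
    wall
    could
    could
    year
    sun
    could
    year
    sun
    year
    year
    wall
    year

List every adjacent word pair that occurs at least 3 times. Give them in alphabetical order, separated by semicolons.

Bigram counts meeting the condition (at least 3 times):
  could year: 4
  sun year: 3
  year sun: 3

could year; sun year; year sun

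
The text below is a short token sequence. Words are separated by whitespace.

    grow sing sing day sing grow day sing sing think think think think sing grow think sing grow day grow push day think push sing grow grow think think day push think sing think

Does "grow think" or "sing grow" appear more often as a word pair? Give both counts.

"sing grow" (4 vs 2)

"grow think": 2 occurrences
"sing grow": 4 occurrences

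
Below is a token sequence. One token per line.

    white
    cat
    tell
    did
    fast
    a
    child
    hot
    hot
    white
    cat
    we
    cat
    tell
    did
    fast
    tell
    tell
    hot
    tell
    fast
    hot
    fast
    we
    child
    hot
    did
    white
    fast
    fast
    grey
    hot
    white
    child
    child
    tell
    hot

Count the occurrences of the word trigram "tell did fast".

2

Scanning the 35 overlapping trigram windows for "tell did fast":
  position 3–5: tell did fast
  position 14–16: tell did fast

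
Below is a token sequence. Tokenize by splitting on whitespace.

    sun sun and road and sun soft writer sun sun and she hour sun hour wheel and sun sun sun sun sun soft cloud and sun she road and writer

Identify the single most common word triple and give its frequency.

Trigram frequencies (highest first):
  sun sun sun: 3
  sun sun and: 2
  sun and road: 1
  and road and: 1
  road and sun: 1
  and sun soft: 1
  … (19 more, each ≤ 1)

"sun sun sun", 3 times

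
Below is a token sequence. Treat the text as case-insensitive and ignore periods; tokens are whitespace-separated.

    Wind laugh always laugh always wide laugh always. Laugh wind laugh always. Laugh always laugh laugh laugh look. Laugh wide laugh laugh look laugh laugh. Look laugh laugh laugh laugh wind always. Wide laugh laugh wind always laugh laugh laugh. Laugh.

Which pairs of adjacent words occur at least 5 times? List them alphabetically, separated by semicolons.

always laugh; laugh always; laugh laugh

Bigram counts meeting the condition (at least 5 times):
  always laugh: 5
  laugh always: 5
  laugh laugh: 11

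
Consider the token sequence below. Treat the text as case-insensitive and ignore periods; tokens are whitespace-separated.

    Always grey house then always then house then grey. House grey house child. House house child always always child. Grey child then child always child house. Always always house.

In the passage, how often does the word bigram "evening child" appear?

0

Scanning the 28 overlapping bigram windows for "evening child":
  (none found)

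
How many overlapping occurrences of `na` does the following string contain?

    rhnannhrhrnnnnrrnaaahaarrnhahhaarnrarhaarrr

Sliding a length-2 window over the 43 characters (42 positions):
  position 3–4: na
  position 17–18: na

2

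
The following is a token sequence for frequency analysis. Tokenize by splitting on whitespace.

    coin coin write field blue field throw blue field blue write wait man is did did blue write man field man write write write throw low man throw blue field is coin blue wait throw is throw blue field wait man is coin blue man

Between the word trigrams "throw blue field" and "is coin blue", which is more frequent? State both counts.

"throw blue field" (3 vs 2)

"throw blue field": 3 occurrences
"is coin blue": 2 occurrences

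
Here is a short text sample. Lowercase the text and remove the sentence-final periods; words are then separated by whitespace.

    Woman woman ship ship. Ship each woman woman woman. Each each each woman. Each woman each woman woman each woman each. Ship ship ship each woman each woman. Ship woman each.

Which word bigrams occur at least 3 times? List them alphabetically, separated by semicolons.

each woman; ship ship; woman each; woman woman

Bigram counts meeting the condition (at least 3 times):
  each woman: 7
  ship ship: 4
  woman each: 7
  woman woman: 4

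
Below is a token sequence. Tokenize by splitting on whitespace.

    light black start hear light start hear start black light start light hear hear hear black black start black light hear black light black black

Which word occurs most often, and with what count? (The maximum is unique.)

Unigram frequencies (highest first):
  black: 8
  light: 6
  hear: 6
  start: 5

"black", 8 times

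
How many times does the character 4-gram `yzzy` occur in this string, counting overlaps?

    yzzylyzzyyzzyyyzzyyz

4

Sliding a length-4 window over the 20 characters (17 positions):
  position 1–4: yzzy
  position 6–9: yzzy
  position 10–13: yzzy
  position 15–18: yzzy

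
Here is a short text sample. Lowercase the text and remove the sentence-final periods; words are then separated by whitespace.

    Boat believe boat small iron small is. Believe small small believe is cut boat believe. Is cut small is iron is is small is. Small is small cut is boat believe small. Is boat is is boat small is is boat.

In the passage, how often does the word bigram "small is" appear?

Scanning the 40 overlapping bigram windows for "small is":
  position 6–7: small is
  position 18–19: small is
  position 23–24: small is
  position 25–26: small is
  position 32–33: small is
  position 38–39: small is

6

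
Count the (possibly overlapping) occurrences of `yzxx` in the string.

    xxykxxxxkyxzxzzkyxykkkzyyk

0

Sliding a length-4 window over the 26 characters (23 positions):
  (no match at any position)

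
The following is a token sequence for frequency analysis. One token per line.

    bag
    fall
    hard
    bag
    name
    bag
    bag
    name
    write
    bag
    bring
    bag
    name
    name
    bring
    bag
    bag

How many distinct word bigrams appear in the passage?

17 tokens → 16 bigram windows in total.
Repeated bigrams (each contributes count−1 duplicates):
  bag name: 3
  bag bag: 2
  bring bag: 2
4 duplicate windows → 16 − 4 = 12 distinct.

12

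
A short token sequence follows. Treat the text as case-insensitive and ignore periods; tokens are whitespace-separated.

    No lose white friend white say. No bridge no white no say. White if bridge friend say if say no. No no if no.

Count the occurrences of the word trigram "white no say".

1

Scanning the 22 overlapping trigram windows for "white no say":
  position 10–12: white no say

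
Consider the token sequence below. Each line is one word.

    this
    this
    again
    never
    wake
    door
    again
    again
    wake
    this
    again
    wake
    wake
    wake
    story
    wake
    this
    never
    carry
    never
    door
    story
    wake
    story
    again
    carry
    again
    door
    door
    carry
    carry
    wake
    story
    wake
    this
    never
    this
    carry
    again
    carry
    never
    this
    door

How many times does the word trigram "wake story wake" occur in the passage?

Scanning the 41 overlapping trigram windows for "wake story wake":
  position 14–16: wake story wake
  position 32–34: wake story wake

2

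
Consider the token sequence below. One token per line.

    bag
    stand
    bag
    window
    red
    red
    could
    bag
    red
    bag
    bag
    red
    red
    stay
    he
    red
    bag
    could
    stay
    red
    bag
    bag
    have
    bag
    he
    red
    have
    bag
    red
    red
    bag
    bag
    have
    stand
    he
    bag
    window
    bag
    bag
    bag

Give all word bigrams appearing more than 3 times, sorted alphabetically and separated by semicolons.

bag bag; red bag

Bigram counts meeting the condition (more than 3 times):
  bag bag: 5
  red bag: 4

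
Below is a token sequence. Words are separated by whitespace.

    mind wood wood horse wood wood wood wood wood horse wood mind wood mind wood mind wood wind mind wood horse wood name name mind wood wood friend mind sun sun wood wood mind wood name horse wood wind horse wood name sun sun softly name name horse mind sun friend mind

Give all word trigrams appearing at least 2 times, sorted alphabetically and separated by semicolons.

Trigram counts meeting the condition (at least 2 times):
  horse wood name: 2
  mind wood mind: 2
  mind wood wood: 2
  wood horse wood: 3
  wood mind wood: 4
  wood wood horse: 2
  wood wood wood: 3

horse wood name; mind wood mind; mind wood wood; wood horse wood; wood mind wood; wood wood horse; wood wood wood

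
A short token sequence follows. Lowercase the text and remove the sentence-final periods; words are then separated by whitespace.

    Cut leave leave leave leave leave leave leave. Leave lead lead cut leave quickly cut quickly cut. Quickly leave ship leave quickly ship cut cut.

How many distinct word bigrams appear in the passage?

14

25 tokens → 24 bigram windows in total.
Repeated bigrams (each contributes count−1 duplicates):
  leave leave: 7
  cut leave: 2
  cut quickly: 2
  leave quickly: 2
  quickly cut: 2
10 duplicate windows → 24 − 10 = 14 distinct.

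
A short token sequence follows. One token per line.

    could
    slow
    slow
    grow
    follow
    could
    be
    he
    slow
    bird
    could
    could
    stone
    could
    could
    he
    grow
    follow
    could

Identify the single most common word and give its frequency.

"could", 7 times

Unigram frequencies (highest first):
  could: 7
  slow: 3
  grow: 2
  follow: 2
  he: 2
  be: 1
  … (2 more, each ≤ 1)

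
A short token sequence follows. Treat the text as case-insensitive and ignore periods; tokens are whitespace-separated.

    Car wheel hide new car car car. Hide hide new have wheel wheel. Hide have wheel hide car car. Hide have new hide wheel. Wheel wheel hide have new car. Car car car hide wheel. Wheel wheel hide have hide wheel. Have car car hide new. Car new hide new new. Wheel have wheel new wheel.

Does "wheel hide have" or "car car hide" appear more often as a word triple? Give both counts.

"car car hide" (4 vs 3)

"wheel hide have": 3 occurrences
"car car hide": 4 occurrences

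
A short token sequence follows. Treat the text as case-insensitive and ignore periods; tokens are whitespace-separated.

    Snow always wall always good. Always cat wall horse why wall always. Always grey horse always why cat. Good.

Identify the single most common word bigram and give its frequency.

"wall always", 2 times

Bigram frequencies (highest first):
  wall always: 2
  snow always: 1
  always wall: 1
  always good: 1
  good always: 1
  always cat: 1
  … (11 more, each ≤ 1)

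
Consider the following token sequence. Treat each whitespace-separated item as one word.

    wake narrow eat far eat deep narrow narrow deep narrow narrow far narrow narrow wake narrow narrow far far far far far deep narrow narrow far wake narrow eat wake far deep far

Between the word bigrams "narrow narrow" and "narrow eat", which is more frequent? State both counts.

"narrow narrow": 5 occurrences
"narrow eat": 2 occurrences

"narrow narrow" (5 vs 2)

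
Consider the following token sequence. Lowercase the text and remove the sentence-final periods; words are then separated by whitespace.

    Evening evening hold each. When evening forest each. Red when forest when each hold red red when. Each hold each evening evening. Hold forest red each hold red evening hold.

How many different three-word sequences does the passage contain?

25

30 tokens → 28 trigram windows in total.
Repeated trigrams (each contributes count−1 duplicates):
  each hold red: 2
  evening evening hold: 2
  when each hold: 2
3 duplicate windows → 28 − 3 = 25 distinct.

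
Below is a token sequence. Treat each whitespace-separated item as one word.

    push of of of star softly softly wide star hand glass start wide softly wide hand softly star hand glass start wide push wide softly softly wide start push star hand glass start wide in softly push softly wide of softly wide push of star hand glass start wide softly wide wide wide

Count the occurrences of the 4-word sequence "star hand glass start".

4

Scanning the 50 overlapping 4-gram windows for "star hand glass start":
  position 9–12: star hand glass start
  position 18–21: star hand glass start
  position 30–33: star hand glass start
  position 45–48: star hand glass start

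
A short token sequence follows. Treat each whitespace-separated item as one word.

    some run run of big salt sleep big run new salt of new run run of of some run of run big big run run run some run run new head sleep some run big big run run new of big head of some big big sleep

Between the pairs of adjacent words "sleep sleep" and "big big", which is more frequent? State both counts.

"sleep sleep": 0 occurrences
"big big": 3 occurrences

"big big" (3 vs 0)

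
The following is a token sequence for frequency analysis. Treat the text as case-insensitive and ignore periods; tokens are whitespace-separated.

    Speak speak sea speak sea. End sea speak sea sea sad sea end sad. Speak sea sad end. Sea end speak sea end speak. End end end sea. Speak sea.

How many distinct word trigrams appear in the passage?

30 tokens → 28 trigram windows in total.
Repeated trigrams (each contributes count−1 duplicates):
  sea speak sea: 3
  end sea speak: 2
  sea end speak: 2
  speak sea end: 2
5 duplicate windows → 28 − 5 = 23 distinct.

23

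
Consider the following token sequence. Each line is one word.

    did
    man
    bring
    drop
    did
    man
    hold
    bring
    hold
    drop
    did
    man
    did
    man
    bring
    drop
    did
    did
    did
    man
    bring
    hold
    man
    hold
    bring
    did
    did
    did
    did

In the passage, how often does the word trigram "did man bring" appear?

Scanning the 27 overlapping trigram windows for "did man bring":
  position 1–3: did man bring
  position 13–15: did man bring
  position 19–21: did man bring

3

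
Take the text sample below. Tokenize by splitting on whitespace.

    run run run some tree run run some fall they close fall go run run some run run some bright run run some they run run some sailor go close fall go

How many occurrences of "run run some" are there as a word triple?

Scanning the 30 overlapping trigram windows for "run run some":
  position 2–4: run run some
  position 6–8: run run some
  position 14–16: run run some
  position 17–19: run run some
  position 21–23: run run some
  position 25–27: run run some

6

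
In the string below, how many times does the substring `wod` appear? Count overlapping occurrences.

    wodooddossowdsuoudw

1

Sliding a length-3 window over the 19 characters (17 positions):
  position 1–3: wod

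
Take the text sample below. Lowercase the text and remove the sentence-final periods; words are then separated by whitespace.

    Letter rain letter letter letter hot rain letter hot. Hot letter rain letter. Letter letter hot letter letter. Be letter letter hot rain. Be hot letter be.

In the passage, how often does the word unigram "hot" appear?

Scanning the 27 tokens for "hot":
  position 6: hot
  position 9: hot
  position 10: hot
  position 16: hot
  position 22: hot
  position 25: hot

6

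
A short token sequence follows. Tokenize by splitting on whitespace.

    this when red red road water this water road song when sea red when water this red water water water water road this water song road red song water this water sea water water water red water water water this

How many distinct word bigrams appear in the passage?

26

40 tokens → 39 bigram windows in total.
Repeated bigrams (each contributes count−1 duplicates):
  water water: 7
  water this: 4
  this water: 3
  red water: 2
  water road: 2
13 duplicate windows → 39 − 13 = 26 distinct.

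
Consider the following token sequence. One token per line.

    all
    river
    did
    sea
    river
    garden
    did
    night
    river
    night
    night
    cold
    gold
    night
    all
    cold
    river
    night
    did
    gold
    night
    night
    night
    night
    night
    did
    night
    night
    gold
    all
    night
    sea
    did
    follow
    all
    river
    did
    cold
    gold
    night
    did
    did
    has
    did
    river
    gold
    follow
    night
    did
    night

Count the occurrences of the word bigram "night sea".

Scanning the 49 overlapping bigram windows for "night sea":
  position 31–32: night sea

1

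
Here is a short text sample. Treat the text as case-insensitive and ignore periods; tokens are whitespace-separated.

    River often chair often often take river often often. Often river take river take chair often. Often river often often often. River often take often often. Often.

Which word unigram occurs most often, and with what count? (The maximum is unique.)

"often", 15 times

Unigram frequencies (highest first):
  often: 15
  river: 6
  take: 4
  chair: 2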